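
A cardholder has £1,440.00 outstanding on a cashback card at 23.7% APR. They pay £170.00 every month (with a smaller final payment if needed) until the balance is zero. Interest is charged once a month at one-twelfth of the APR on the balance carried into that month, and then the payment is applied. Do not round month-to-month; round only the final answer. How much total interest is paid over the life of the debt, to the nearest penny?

Monthly rate r = 23.7%/12 = 1.975% = 0.01975.
Payoff takes n = ⌈−ln(1 − rB₀/P)/ln(1+r)⌉ = ⌈9.361⌉ = 10 payments; the last is £61.73.
Total paid = 9·£170.00 + £61.73 = £1,591.73.
Total interest = total paid − principal = £1,591.73 − £1,440.00 = £151.73.

£151.73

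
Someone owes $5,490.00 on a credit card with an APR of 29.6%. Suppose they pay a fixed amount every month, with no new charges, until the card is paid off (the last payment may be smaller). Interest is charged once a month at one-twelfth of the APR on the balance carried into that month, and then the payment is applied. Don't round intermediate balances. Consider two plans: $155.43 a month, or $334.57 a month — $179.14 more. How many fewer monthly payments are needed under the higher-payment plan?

Monthly rate r = 29.6%/12 = 2.46667% = 0.0246667.
At $155.43/mo: n = ⌈−ln(1 − rB₀/P)/ln(1+r)⌉ = 85 payments (last $20.02); total interest = total paid − $5,490.00 = $7,586.14.
At $334.57/mo: 22 payments (last $97.96); total interest $1,633.93.
Payments saved = 85 − 22 = 63.

63 fewer payments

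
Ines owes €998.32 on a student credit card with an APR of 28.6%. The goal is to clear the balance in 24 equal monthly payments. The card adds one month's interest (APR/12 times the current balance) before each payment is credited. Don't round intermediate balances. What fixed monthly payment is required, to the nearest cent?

€55.10

Monthly rate r = 28.6%/12 = 2.38333% = 0.0238333.
Level-payment amortization: P = B₀·r / (1 − (1+r)^(−n)) = 998.32·0.0238333 / (1 − 1.02383^(−24)).
Denominator 1 − (1+r)^(−24) = 0.431804694.
P = 23.7933 / 0.431804694 ≈ 55.10.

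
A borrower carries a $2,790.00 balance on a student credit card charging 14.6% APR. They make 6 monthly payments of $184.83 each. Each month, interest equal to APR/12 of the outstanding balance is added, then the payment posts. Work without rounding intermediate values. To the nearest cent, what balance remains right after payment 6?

Monthly rate r = 14.6%/12 = 1.21667% = 0.0121667.
Each month: B ← B·(1+r) − $184.83.
Month 1: interest $33.95; balance after payment $2,639.12.
Month 2: interest $32.11; balance after payment $2,486.39.
Month 3: interest $30.25; balance after payment $2,331.82.
Month 4: interest $28.37; balance after payment $2,175.36.
Month 5: interest $26.47; balance after payment $2,016.99.
Month 6: interest $24.54; balance after payment $1,856.70.

$1,856.70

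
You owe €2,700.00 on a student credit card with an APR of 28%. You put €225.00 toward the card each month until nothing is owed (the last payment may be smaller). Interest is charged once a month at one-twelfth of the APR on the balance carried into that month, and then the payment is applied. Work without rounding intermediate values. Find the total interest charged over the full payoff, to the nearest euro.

Monthly rate r = 28%/12 = 2.33333% = 0.0233333.
Payoff takes n = ⌈−ln(1 − rB₀/P)/ln(1+r)⌉ = ⌈14.242⌉ = 15 payments; the last is €55.01.
Total paid = 14·€225.00 + €55.01 = €3,205.01.
Total interest = total paid − principal = €3,205.01 − €2,700.00 = €505.01.

€505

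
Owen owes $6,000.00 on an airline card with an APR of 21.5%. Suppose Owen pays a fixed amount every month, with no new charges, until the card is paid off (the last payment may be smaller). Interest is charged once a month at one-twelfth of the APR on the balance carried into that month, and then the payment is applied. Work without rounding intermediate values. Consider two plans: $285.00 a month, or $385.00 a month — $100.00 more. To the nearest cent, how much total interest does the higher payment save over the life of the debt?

Monthly rate r = 21.5%/12 = 1.79167% = 0.0179167.
At $285.00/mo: n = ⌈−ln(1 − rB₀/P)/ln(1+r)⌉ = 27 payments (last $190.09); total interest = total paid − $6,000.00 = $1,600.09.
At $385.00/mo: 19 payments (last $169.46); total interest $1,099.46.
Interest saved = $1,600.09 − $1,099.46 = $500.63.

$500.63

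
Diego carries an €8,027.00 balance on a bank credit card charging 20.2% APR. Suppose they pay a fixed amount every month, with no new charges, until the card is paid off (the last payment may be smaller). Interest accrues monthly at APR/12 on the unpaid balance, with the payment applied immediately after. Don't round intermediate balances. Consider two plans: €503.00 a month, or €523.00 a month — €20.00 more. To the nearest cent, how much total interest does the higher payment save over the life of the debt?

€62.62

Monthly rate r = 20.2%/12 = 1.68333% = 0.0168333.
At €503.00/mo: n = ⌈−ln(1 − rB₀/P)/ln(1+r)⌉ = 19 payments (last €373.19); total interest = total paid − €8,027.00 = €1,400.19.
At €523.00/mo: 18 payments (last €473.57); total interest €1,337.57.
Interest saved = €1,400.19 − €1,337.57 = €62.62.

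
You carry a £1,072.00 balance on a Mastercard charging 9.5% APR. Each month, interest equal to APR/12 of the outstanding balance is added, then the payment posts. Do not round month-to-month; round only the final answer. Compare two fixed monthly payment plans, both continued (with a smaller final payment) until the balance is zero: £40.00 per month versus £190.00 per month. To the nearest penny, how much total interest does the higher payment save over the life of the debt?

£108.55

Monthly rate r = 9.5%/12 = 0.791667% = 0.00791667.
At £40.00/mo: n = ⌈−ln(1 − rB₀/P)/ln(1+r)⌉ = 31 payments (last £9.69); total interest = total paid − £1,072.00 = £137.69.
At £190.00/mo: 6 payments (last £151.14); total interest £29.14.
Interest saved = £137.69 − £29.14 = £108.55.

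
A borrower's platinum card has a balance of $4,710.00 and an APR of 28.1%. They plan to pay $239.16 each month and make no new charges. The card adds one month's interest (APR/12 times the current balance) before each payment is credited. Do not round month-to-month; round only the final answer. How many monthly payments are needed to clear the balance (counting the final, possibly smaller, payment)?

Monthly rate r = 28.1%/12 = 2.34167% = 0.0234167.
Recurrence: B ← B·(1+r) − $239.16.
Month 1: interest $110.29; balance after payment $4,581.13.
Month 2: interest $107.27; balance after payment $4,449.25.
Closed form: n = −ln(1 − rB₀/P)/ln(1+r) = −ln(0.53883)/ln(1.02342) ≈ 26.714, so the balance reaches zero during payment 27.

27 payments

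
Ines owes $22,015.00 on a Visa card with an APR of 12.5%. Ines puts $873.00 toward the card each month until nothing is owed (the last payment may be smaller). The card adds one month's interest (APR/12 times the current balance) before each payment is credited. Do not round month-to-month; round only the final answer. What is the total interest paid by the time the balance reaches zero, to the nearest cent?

$3,658.39

Monthly rate r = 12.5%/12 = 1.04167% = 0.0104167.
Payoff takes n = ⌈−ln(1 − rB₀/P)/ln(1+r)⌉ = ⌈29.407⌉ = 30 payments; the last is $356.39.
Total paid = 29·$873.00 + $356.39 = $25,673.39.
Total interest = total paid − principal = $25,673.39 − $22,015.00 = $3,658.39.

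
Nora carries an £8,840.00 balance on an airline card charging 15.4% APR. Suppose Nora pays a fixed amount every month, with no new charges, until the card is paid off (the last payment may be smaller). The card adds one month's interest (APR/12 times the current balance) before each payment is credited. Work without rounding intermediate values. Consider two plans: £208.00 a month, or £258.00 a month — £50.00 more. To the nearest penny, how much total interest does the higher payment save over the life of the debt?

£1,138.43

Monthly rate r = 15.4%/12 = 1.28333% = 0.0128333.
At £208.00/mo: n = ⌈−ln(1 − rB₀/P)/ln(1+r)⌉ = 62 payments (last £171.81); total interest = total paid − £8,840.00 = £4,019.81.
At £258.00/mo: 46 payments (last £111.38); total interest £2,881.38.
Interest saved = £4,019.81 − £2,881.38 = £1,138.43.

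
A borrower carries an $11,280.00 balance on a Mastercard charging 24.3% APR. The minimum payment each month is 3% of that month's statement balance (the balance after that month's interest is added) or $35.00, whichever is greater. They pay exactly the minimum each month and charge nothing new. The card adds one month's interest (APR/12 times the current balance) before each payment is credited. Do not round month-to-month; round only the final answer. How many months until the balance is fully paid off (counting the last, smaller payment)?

Monthly rate r = 24.3%/12 = 2.025% = 0.02025.
While 3% of the post-interest balance exceeds $35.00, each month B ← (B·(1+r))·(1 − 0.03), i.e. B shrinks by the factor (1+r)·0.97 = 0.98964.
This holds for months 1–220. Entering month 221 the balance is $1,141.68; 3% of the post-interest balance is now below $35.00, so the flat $35.00 minimum applies from here.
From month 221 a fixed $35.00 at rate r clears $1,141.68 in 54 more payments. Total: 220 + 54 = 274 months.

274 months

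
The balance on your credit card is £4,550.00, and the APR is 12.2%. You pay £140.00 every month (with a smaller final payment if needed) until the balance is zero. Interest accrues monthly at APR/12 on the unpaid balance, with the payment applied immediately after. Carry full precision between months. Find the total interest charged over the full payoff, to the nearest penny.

Monthly rate r = 12.2%/12 = 1.01667% = 0.0101667.
Payoff takes n = ⌈−ln(1 − rB₀/P)/ln(1+r)⌉ = ⌈39.653⌉ = 40 payments; the last is £91.53.
Total paid = 39·£140.00 + £91.53 = £5,551.53.
Total interest = total paid − principal = £5,551.53 − £4,550.00 = £1,001.53.

£1,001.53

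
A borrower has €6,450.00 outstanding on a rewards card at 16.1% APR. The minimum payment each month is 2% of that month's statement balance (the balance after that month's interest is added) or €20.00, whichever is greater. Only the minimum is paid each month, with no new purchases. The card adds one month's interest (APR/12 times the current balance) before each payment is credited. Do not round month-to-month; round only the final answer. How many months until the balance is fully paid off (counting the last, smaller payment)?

Monthly rate r = 16.1%/12 = 1.34167% = 0.0134167.
While 2% of the post-interest balance exceeds €20.00, each month B ← (B·(1+r))·(1 − 0.02), i.e. B shrinks by the factor (1+r)·0.98 = 0.99315.
This holds for months 1–274. Entering month 275 the balance is €980.46; 2% of the post-interest balance is now below €20.00, so the flat €20.00 minimum applies from here.
From month 275 a fixed €20.00 at rate r clears €980.46 in 81 more payments. Total: 274 + 81 = 355 months.

355 months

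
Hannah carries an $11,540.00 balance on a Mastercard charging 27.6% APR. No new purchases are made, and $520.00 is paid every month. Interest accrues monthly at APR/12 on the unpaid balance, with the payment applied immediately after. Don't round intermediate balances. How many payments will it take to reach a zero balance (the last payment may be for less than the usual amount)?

Monthly rate r = 27.6%/12 = 2.3% = 0.023.
Recurrence: B ← B·(1+r) − $520.00.
Month 1: interest $265.42; balance after payment $11,285.42.
Month 2: interest $259.56; balance after payment $11,024.98.
Closed form: n = −ln(1 − rB₀/P)/ln(1+r) = −ln(0.48958)/ln(1.023) ≈ 31.409, so the balance reaches zero during payment 32.

32 months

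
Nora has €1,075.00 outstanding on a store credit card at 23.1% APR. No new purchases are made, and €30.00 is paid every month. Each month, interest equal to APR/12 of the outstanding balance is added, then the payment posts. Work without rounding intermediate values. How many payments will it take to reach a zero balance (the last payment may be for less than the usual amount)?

62 payments

Monthly rate r = 23.1%/12 = 1.925% = 0.01925.
Recurrence: B ← B·(1+r) − €30.00.
Month 1: interest €20.69; balance after payment €1,065.69.
Month 2: interest €20.51; balance after payment €1,056.21.
Closed form: n = −ln(1 − rB₀/P)/ln(1+r) = −ln(0.31021)/ln(1.01925) ≈ 61.389, so the balance reaches zero during payment 62.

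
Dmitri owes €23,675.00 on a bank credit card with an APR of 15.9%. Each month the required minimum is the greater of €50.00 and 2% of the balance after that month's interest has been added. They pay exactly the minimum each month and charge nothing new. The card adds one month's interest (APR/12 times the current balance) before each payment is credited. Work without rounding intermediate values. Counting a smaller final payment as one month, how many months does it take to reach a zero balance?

402 months

Monthly rate r = 15.9%/12 = 1.325% = 0.01325.
While 2% of the post-interest balance exceeds €50.00, each month B ← (B·(1+r))·(1 − 0.02), i.e. B shrinks by the factor (1+r)·0.98 = 0.99299.
This holds for months 1–322. Entering month 323 the balance is €2,453.78; 2% of the post-interest balance is now below €50.00, so the flat €50.00 minimum applies from here.
From month 323 a fixed €50.00 at rate r clears €2,453.78 in 80 more payments. Total: 322 + 80 = 402 months.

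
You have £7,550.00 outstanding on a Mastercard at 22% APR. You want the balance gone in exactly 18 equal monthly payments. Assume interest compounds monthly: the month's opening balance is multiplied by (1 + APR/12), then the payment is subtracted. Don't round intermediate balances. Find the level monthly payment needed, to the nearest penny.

Monthly rate r = 22%/12 = 1.83333% = 0.0183333.
Level-payment amortization: P = B₀·r / (1 − (1+r)^(−n)) = 7550.00·0.0183333 / (1 − 1.01833^(−18)).
Denominator 1 − (1+r)^(−18) = 0.278924529.
P = 138.417 / 0.278924529 ≈ 496.25.

£496.25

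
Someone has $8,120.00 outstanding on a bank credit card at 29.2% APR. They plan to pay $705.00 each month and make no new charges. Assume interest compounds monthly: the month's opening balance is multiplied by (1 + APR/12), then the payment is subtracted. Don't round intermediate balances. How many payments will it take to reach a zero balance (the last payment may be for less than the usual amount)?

14 payments

Monthly rate r = 29.2%/12 = 2.43333% = 0.0243333.
Recurrence: B ← B·(1+r) − $705.00.
Month 1: interest $197.59; balance after payment $7,612.59.
Month 2: interest $185.24; balance after payment $7,092.83.
Closed form: n = −ln(1 − rB₀/P)/ln(1+r) = −ln(0.71974)/ln(1.02433) ≈ 13.679, so the balance reaches zero during payment 14.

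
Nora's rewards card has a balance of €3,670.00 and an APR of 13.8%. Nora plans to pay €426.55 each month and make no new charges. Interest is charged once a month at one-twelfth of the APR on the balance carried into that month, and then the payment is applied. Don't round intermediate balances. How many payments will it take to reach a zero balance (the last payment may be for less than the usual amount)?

10 months

Monthly rate r = 13.8%/12 = 1.15% = 0.0115.
Recurrence: B ← B·(1+r) − €426.55.
Month 1: interest €42.20; balance after payment €3,285.65.
Month 2: interest €37.79; balance after payment €2,896.89.
Closed form: n = −ln(1 − rB₀/P)/ln(1+r) = −ln(0.90105)/ln(1.0115) ≈ 9.112, so the balance reaches zero during payment 10.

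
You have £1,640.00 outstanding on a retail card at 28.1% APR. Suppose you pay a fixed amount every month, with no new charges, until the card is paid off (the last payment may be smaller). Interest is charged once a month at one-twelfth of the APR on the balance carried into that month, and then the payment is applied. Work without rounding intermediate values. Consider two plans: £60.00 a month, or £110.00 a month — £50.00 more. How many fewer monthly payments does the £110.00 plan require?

26 fewer payments

Monthly rate r = 28.1%/12 = 2.34167% = 0.0234167.
At £60.00/mo: n = ⌈−ln(1 − rB₀/P)/ln(1+r)⌉ = 45 payments (last £8.77); total interest = total paid − £1,640.00 = £1,008.77.
At £110.00/mo: 19 payments (last £61.10); total interest £401.10.
Payments saved = 45 − 19 = 26.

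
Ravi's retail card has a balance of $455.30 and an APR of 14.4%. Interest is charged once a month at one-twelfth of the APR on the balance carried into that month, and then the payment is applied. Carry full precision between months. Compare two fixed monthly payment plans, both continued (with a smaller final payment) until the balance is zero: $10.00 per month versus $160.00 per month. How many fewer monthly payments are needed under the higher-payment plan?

Monthly rate r = 14.4%/12 = 1.2% = 0.012.
At $10.00/mo: n = ⌈−ln(1 − rB₀/P)/ln(1+r)⌉ = 67 payments (last $2.67); total interest = total paid − $455.30 = $207.37.
At $160.00/mo: 3 payments (last $146.11); total interest $10.81.
Payments saved = 67 − 3 = 64.

64 fewer payments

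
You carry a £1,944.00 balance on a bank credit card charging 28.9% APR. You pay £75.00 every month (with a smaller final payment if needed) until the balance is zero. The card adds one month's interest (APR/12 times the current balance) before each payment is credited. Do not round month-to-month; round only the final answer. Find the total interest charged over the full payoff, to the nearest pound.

£1,141

Monthly rate r = 28.9%/12 = 2.40833% = 0.0240833.
Payoff takes n = ⌈−ln(1 − rB₀/P)/ln(1+r)⌉ = ⌈41.130⌉ = 42 payments; the last is £9.84.
Total paid = 41·£75.00 + £9.84 = £3,084.84.
Total interest = total paid − principal = £3,084.84 − £1,944.00 = £1,140.84.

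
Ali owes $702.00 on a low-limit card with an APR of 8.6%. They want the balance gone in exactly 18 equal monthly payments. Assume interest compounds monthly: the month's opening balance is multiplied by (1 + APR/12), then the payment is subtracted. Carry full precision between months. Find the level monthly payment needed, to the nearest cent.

$41.71

Monthly rate r = 8.6%/12 = 0.716667% = 0.00716667.
Level-payment amortization: P = B₀·r / (1 − (1+r)^(−n)) = 702.00·0.00716667 / (1 − 1.00717^(−18)).
Denominator 1 − (1+r)^(−18) = 0.120621567.
P = 5.031 / 0.120621567 ≈ 41.71.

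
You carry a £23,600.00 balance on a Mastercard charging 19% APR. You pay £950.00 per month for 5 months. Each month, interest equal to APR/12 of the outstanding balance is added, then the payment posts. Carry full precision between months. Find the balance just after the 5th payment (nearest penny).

£20,625.62

Monthly rate r = 19%/12 = 1.58333% = 0.0158333.
Each month: B ← B·(1+r) − £950.00.
Month 1: interest £373.67; balance after payment £23,023.67.
Month 2: interest £364.54; balance after payment £22,438.21.
Month 3: interest £355.27; balance after payment £21,843.48.
Month 4: interest £345.86; balance after payment £21,239.33.
Month 5: interest £336.29; balance after payment £20,625.62.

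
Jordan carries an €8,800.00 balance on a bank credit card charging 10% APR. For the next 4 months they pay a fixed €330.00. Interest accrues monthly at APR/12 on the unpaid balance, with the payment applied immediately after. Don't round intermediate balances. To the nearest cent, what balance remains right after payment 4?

Monthly rate r = 10%/12 = 0.833333% = 0.00833333.
Each month: B ← B·(1+r) − €330.00.
Month 1: interest €73.33; balance after payment €8,543.33.
Month 2: interest €71.19; balance after payment €8,284.53.
Month 3: interest €69.04; balance after payment €8,023.57.
Month 4: interest €66.86; balance after payment €7,760.43.

€7,760.43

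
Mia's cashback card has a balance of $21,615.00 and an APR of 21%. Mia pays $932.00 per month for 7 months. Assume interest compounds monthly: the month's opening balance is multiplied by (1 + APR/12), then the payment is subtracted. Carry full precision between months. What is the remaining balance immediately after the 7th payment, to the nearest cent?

$17,529.30

Monthly rate r = 21%/12 = 1.75% = 0.0175.
Each month: B ← B·(1+r) − $932.00.
Month 1: interest $378.26; balance after payment $21,061.26.
Month 2: interest $368.57; balance after payment $20,497.83.
Month 3: interest $358.71; balance after payment $19,924.55.
Month 4: interest $348.68; balance after payment $19,341.23.
Month 5: interest $338.47; balance after payment $18,747.70.
Month 6: interest $328.08; balance after payment $18,143.78.
Month 7: interest $317.52; balance after payment $17,529.30.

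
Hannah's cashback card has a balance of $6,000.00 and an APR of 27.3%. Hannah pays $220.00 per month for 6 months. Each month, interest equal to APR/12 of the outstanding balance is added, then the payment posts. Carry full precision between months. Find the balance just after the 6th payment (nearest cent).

Monthly rate r = 27.3%/12 = 2.275% = 0.02275.
Each month: B ← B·(1+r) − $220.00.
Month 1: interest $136.50; balance after payment $5,916.50.
Month 2: interest $134.60; balance after payment $5,831.10.
Month 3: interest $132.66; balance after payment $5,743.76.
Month 4: interest $130.67; balance after payment $5,654.43.
Month 5: interest $128.64; balance after payment $5,563.07.
Month 6: interest $126.56; balance after payment $5,469.63.

$5,469.63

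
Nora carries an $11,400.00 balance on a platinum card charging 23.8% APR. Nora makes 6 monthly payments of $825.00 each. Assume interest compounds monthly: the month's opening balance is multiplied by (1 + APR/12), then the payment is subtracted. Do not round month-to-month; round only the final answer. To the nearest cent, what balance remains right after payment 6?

Monthly rate r = 23.8%/12 = 1.98333% = 0.0198333.
Each month: B ← B·(1+r) − $825.00.
Month 1: interest $226.10; balance after payment $10,801.10.
Month 2: interest $214.22; balance after payment $10,190.32.
Month 3: interest $202.11; balance after payment $9,567.43.
Month 4: interest $189.75; balance after payment $8,932.18.
Month 5: interest $177.15; balance after payment $8,284.34.
Month 6: interest $164.31; balance after payment $7,623.64.

$7,623.64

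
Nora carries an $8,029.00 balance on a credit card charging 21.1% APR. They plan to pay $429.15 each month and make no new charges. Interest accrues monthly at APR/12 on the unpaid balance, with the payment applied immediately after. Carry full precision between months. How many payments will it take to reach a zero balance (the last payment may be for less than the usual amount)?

23 payments

Monthly rate r = 21.1%/12 = 1.75833% = 0.0175833.
Recurrence: B ← B·(1+r) − $429.15.
Month 1: interest $141.18; balance after payment $7,741.03.
Month 2: interest $136.11; balance after payment $7,447.99.
Closed form: n = −ln(1 − rB₀/P)/ln(1+r) = −ln(0.67103)/ln(1.01758) ≈ 22.887, so the balance reaches zero during payment 23.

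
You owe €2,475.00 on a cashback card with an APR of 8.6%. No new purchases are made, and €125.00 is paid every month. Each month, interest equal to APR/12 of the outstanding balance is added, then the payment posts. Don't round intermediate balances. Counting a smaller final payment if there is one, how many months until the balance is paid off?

Monthly rate r = 8.6%/12 = 0.716667% = 0.00716667.
Recurrence: B ← B·(1+r) − €125.00.
Month 1: interest €17.74; balance after payment €2,367.74.
Month 2: interest €16.97; balance after payment €2,259.71.
Closed form: n = −ln(1 − rB₀/P)/ln(1+r) = −ln(0.8581)/ln(1.00717) ≈ 21.430, so the balance reaches zero during payment 22.

22 months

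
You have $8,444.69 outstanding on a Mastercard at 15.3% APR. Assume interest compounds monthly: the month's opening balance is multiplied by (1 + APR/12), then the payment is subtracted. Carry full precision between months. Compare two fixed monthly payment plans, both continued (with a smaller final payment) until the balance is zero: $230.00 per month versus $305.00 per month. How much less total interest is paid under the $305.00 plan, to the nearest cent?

Monthly rate r = 15.3%/12 = 1.275% = 0.01275.
At $230.00/mo: n = ⌈−ln(1 − rB₀/P)/ln(1+r)⌉ = 50 payments (last $191.81); total interest = total paid − $8,444.69 = $3,017.12.
At $305.00/mo: 35 payments (last $112.96); total interest $2,038.27.
Interest saved = $3,017.12 − $2,038.27 = $978.85.

$978.85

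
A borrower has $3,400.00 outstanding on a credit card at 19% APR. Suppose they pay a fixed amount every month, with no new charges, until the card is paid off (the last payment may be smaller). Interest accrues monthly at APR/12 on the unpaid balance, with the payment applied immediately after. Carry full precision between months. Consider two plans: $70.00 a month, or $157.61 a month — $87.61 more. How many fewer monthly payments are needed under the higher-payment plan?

Monthly rate r = 19%/12 = 1.58333% = 0.0158333.
At $70.00/mo: n = ⌈−ln(1 − rB₀/P)/ln(1+r)⌉ = 94 payments (last $20.52); total interest = total paid − $3,400.00 = $3,130.52.
At $157.61/mo: 27 payments (last $95.02); total interest $792.88.
Payments saved = 94 − 27 = 67.

67 fewer payments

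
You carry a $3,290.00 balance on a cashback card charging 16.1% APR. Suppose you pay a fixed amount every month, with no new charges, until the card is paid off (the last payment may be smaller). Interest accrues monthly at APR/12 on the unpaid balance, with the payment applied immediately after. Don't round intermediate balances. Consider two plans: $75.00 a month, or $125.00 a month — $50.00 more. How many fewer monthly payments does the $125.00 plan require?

Monthly rate r = 16.1%/12 = 1.34167% = 0.0134167.
At $75.00/mo: n = ⌈−ln(1 − rB₀/P)/ln(1+r)⌉ = 67 payments (last $47.62); total interest = total paid − $3,290.00 = $1,707.62.
At $125.00/mo: 33 payments (last $85.77); total interest $795.77.
Payments saved = 67 − 33 = 34.

34 fewer payments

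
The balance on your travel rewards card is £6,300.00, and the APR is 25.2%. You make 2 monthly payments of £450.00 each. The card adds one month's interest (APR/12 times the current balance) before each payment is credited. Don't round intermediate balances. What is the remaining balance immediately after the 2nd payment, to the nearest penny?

£5,657.93

Monthly rate r = 25.2%/12 = 2.1% = 0.021.
Each month: B ← B·(1+r) − £450.00.
Month 1: interest £132.30; balance after payment £5,982.30.
Month 2: interest £125.63; balance after payment £5,657.93.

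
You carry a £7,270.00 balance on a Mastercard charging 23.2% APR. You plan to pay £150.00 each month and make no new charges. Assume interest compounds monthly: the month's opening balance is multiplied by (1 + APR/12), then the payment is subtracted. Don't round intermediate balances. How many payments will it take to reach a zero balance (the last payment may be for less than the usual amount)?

145 payments

Monthly rate r = 23.2%/12 = 1.93333% = 0.0193333.
Recurrence: B ← B·(1+r) − £150.00.
Month 1: interest £140.55; balance after payment £7,260.55.
Month 2: interest £140.37; balance after payment £7,250.92.
Closed form: n = −ln(1 − rB₀/P)/ln(1+r) = −ln(0.062978)/ln(1.01933) ≈ 144.394, so the balance reaches zero during payment 145.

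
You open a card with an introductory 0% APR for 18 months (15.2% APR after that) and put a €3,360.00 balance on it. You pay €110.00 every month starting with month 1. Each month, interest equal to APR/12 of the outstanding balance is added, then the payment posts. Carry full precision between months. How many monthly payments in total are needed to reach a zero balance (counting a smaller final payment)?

Promo months 1–18 at r₀ = 0%/12 = 0; months 19+ at r₁ = 15.2%/12 = 0.0126667.
After month 18 (no interest yet): B = €3,360.00 − 18·€110.00 = €1,380.00.
Then at r₁ with €110.00/mo: n₂ = −ln(1 − r₁·B/P)/ln(1+r₁) ≈ 13.75 → 14 more payments.

32 months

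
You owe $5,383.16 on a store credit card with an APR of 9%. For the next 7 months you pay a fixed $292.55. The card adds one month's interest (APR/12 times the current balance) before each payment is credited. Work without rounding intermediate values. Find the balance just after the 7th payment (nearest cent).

$3,577.71

Monthly rate r = 9%/12 = 0.75% = 0.0075.
Each month: B ← B·(1+r) − $292.55.
Month 1: interest $40.37; balance after payment $5,130.98.
Month 2: interest $38.48; balance after payment $4,876.92.
Month 3: interest $36.58; balance after payment $4,620.94.
Month 4: interest $34.66; balance after payment $4,363.05.
Month 5: interest $32.72; balance after payment $4,103.22.
Month 6: interest $30.77; balance after payment $3,841.45.
Month 7: interest $28.81; balance after payment $3,577.71.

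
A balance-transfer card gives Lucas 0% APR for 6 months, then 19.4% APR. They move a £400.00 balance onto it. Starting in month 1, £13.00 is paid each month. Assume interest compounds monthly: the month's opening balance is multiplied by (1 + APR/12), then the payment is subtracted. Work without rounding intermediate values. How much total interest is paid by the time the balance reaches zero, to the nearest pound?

£93

Promo months 1–6 at r₀ = 0%/12 = 0; months 7+ at r₁ = 19.4%/12 = 0.0161667.
After month 6 (no interest yet): B = £400.00 − 6·£13.00 = £322.00.
Then at r₁ with £13.00/mo: n₂ = −ln(1 − r₁·B/P)/ln(1+r₁) ≈ 31.90 → 32 more payments.
Total paid = 37·£13.00 + £11.68 = £492.68; interest = £492.68 − £400.00 = £92.68.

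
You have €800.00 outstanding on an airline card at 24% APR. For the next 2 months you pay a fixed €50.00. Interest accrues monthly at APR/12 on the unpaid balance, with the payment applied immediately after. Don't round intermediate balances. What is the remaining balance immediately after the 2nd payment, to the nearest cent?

€731.32

Monthly rate r = 24%/12 = 2% = 0.02.
Each month: B ← B·(1+r) − €50.00.
Month 1: interest €16.00; balance after payment €766.00.
Month 2: interest €15.32; balance after payment €731.32.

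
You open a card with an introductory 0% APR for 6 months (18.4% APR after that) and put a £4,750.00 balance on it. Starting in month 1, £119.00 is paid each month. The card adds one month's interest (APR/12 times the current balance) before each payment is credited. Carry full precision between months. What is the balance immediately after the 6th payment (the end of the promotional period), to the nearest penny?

£4,036.00

Promo months 1–6 at r₀ = 0%/12 = 0; months 7+ at r₁ = 18.4%/12 = 0.0153333.
After month 6 (no interest yet): B = £4,750.00 − 6·£119.00 = £4,036.00.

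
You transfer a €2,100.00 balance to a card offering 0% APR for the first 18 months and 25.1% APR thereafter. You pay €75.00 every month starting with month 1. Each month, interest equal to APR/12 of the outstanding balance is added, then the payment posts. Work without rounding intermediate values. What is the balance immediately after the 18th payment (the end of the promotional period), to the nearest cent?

Promo months 1–18 at r₀ = 0%/12 = 0; months 19+ at r₁ = 25.1%/12 = 0.0209167.
After month 18 (no interest yet): B = €2,100.00 − 18·€75.00 = €750.00.

€750.00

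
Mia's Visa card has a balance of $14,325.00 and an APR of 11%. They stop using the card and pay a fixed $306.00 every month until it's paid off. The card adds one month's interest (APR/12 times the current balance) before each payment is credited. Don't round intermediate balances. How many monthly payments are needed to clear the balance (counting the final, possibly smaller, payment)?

62 payments

Monthly rate r = 11%/12 = 0.916667% = 0.00916667.
Recurrence: B ← B·(1+r) − $306.00.
Month 1: interest $131.31; balance after payment $14,150.31.
Month 2: interest $129.71; balance after payment $13,974.02.
Closed form: n = −ln(1 − rB₀/P)/ln(1+r) = −ln(0.57087)/ln(1.00917) ≈ 61.435, so the balance reaches zero during payment 62.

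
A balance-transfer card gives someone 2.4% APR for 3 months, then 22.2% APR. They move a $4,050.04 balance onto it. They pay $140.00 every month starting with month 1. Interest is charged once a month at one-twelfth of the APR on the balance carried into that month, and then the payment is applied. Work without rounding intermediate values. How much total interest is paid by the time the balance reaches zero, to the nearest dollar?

$1,405

Promo months 1–3 at r₀ = 2.4%/12 = 0.002; months 4+ at r₁ = 22.2%/12 = 0.0185.
After month 3: iterate B ← B·(1+r₀) − $140.00 for 3 months → $3,653.55.
Then at r₁ with $140.00/mo: n₂ = −ln(1 − r₁·B/P)/ln(1+r₁) ≈ 35.97 → 36 more payments.
Total paid = 38·$140.00 + $135.40 = $5,455.40; interest = $5,455.40 − $4,050.04 = $1,405.36.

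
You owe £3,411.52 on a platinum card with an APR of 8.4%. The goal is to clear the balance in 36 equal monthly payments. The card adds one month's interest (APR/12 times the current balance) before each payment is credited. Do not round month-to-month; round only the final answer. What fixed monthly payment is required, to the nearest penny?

Monthly rate r = 8.4%/12 = 0.7% = 0.007.
Level-payment amortization: P = B₀·r / (1 − (1+r)^(−n)) = 3411.52·0.007 / (1 − 1.007^(−36)).
Denominator 1 − (1+r)^(−36) = 0.222072615.
P = 23.8806 / 0.222072615 ≈ 107.54.

£107.54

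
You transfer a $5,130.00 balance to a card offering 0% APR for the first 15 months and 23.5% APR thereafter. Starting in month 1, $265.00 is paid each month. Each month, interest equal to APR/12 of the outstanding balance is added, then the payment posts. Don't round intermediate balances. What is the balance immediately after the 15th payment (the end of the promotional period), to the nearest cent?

Promo months 1–15 at r₀ = 0%/12 = 0; months 16+ at r₁ = 23.5%/12 = 0.0195833.
After month 15 (no interest yet): B = $5,130.00 − 15·$265.00 = $1,155.00.

$1,155.00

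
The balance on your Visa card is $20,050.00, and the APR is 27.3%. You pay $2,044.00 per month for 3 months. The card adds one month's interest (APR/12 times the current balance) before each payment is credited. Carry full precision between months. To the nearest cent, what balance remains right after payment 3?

Monthly rate r = 27.3%/12 = 2.275% = 0.02275.
Each month: B ← B·(1+r) − $2,044.00.
Month 1: interest $456.14; balance after payment $18,462.14.
Month 2: interest $420.01; balance after payment $16,838.15.
Month 3: interest $383.07; balance after payment $15,177.22.

$15,177.22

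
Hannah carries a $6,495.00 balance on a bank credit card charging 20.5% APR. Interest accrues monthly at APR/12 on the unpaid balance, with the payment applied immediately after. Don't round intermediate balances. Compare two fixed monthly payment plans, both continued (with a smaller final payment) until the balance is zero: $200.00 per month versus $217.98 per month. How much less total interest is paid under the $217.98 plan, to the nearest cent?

$400.39

Monthly rate r = 20.5%/12 = 1.70833% = 0.0170833.
At $200.00/mo: n = ⌈−ln(1 − rB₀/P)/ln(1+r)⌉ = 48 payments (last $154.43); total interest = total paid − $6,495.00 = $3,059.43.
At $217.98/mo: 42 payments (last $216.86); total interest $2,659.04.
Interest saved = $3,059.43 − $2,659.04 = $400.39.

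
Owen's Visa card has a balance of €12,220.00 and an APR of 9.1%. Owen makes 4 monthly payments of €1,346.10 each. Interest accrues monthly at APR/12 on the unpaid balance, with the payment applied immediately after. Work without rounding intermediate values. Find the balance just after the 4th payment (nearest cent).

€7,148.95

Monthly rate r = 9.1%/12 = 0.758333% = 0.00758333.
Each month: B ← B·(1+r) − €1,346.10.
Month 1: interest €92.67; balance after payment €10,966.57.
Month 2: interest €83.16; balance after payment €9,703.63.
Month 3: interest €73.59; balance after payment €8,431.12.
Month 4: interest €63.94; balance after payment €7,148.95.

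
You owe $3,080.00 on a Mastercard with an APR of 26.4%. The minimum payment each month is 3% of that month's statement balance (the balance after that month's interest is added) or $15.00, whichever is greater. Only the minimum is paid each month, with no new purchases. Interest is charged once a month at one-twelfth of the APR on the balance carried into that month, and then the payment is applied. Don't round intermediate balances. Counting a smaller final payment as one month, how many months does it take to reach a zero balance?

Monthly rate r = 26.4%/12 = 2.2% = 0.022.
While 3% of the post-interest balance exceeds $15.00, each month B ← (B·(1+r))·(1 − 0.03), i.e. B shrinks by the factor (1+r)·0.97 = 0.99134.
This holds for months 1–212. Entering month 213 the balance is $487.25; 3% of the post-interest balance is now below $15.00, so the flat $15.00 minimum applies from here.
From month 213 a fixed $15.00 at rate r clears $487.25 in 58 more payments. Total: 212 + 58 = 270 months.

270 months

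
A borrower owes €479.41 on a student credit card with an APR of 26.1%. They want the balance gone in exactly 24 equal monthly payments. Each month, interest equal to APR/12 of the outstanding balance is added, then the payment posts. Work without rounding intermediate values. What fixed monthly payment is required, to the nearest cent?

Monthly rate r = 26.1%/12 = 2.175% = 0.02175.
Level-payment amortization: P = B₀·r / (1 − (1+r)^(−n)) = 479.41·0.02175 / (1 − 1.02175^(−24)).
Denominator 1 − (1+r)^(−24) = 0.403337853.
P = 10.4272 / 0.403337853 ≈ 25.85.

€25.85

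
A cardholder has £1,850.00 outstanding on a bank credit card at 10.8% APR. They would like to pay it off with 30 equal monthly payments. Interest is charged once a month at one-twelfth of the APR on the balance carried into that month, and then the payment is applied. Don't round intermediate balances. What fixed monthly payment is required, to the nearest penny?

£70.64

Monthly rate r = 10.8%/12 = 0.9% = 0.009.
Level-payment amortization: P = B₀·r / (1 − (1+r)^(−n)) = 1850.00·0.009 / (1 − 1.009^(−30)).
Denominator 1 − (1+r)^(−30) = 0.23569797.
P = 16.65 / 0.23569797 ≈ 70.64.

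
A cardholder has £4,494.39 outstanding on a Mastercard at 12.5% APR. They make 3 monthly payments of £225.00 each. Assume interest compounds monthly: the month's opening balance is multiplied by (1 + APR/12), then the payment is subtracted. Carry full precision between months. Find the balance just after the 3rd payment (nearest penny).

£3,954.25

Monthly rate r = 12.5%/12 = 1.04167% = 0.0104167.
Each month: B ← B·(1+r) − £225.00.
Month 1: interest £46.82; balance after payment £4,316.21.
Month 2: interest £44.96; balance after payment £4,136.17.
Month 3: interest £43.09; balance after payment £3,954.25.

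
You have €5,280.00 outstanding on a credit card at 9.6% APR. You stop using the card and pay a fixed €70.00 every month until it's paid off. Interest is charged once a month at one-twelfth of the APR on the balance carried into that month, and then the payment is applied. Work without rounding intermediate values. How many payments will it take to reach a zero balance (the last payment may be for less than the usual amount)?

Monthly rate r = 9.6%/12 = 0.8% = 0.008.
Recurrence: B ← B·(1+r) − €70.00.
Month 1: interest €42.24; balance after payment €5,252.24.
Month 2: interest €42.02; balance after payment €5,224.26.
Closed form: n = −ln(1 − rB₀/P)/ln(1+r) = −ln(0.39657)/ln(1.008) ≈ 116.074, so the balance reaches zero during payment 117.

117 months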